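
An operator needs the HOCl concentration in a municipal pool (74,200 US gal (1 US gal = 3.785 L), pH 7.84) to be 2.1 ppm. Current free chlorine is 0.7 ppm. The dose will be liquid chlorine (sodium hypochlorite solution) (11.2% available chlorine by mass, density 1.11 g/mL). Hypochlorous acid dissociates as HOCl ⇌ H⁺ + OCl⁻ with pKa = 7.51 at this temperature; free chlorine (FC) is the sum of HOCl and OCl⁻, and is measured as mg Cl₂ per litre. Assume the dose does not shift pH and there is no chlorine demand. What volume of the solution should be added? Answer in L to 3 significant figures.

13.3 L

Volume: 74,200 US gal × 3.785 L/gal = 280,847 L.
[OCl⁻]/[HOCl] = 10^(pH − pKa) = 10^(7.84 − 7.51) = 2.138; fraction as HOCl = 1/(1 + 2.138) = 0.3187.
Free chlorine required for 2.1 ppm HOCl: 2.1 / 0.3187 = 6.59 ppm.
FC to add: 6.59 − 0.7 = 5.89 mg/L as Cl₂.
Cl₂ equivalent: 5.89 mg/L × 280,847 L = 1654 g.
Product at 11.2% available Cl: 1654 / 0.112 = 14,770 g.
Volume: 14,770 g ÷ 1.11 g/mL = 13,310 mL.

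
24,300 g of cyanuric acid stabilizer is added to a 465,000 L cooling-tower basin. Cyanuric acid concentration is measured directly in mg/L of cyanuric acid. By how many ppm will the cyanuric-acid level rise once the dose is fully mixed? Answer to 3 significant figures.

Rise: 24,300 g / 465,000 L × 1000 = 52.26 mg/L.

52.3 ppm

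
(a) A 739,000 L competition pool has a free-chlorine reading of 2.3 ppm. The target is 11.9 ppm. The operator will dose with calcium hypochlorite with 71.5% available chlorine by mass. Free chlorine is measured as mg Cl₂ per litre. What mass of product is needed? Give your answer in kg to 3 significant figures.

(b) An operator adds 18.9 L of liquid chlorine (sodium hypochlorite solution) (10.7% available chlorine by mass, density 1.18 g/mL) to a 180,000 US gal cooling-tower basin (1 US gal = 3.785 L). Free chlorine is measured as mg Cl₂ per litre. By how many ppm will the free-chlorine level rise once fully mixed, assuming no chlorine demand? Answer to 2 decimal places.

(a) Chlorine deficit: 11.9 − 2.3 = 9.6 ppm = 9.6 mg/L as Cl₂.
(a) Cl₂ equivalent needed: 9.6 mg/L × 739,000 L = 7,094,000 mg = 7094 g.
(a) Product at 71.5% available chlorine: 7094 / 0.715 = 9922 g.

(b) Volume: 180,000 US gal × 3.785 L/gal = 681,300 L.
(b) Mass of solution: 18.9 L × 1000 mL/L × 1.18 g/mL = 22,300 g.
(b) Available chlorine delivered: 22,300 g × 0.107 = 2386 g as Cl₂.
(b) Concentration rise: 2386 g / 681,300 L = 3.503 mg/L = 3.50 ppm.

(a) 9.92 kg; (b) 3.50 ppm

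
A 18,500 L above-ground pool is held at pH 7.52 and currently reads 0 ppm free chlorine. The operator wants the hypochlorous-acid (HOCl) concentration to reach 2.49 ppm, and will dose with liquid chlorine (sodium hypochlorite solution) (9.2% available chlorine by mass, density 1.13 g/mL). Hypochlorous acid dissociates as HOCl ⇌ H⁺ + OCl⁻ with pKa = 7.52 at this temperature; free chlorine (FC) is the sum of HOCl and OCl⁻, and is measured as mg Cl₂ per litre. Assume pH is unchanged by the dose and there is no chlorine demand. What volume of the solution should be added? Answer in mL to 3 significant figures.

886 mL

[OCl⁻]/[HOCl] = 10^(pH − pKa) = 10^(7.52 − 7.52) = 1; fraction as HOCl = 1/(1 + 1) = 0.5.
Free chlorine required for 2.49 ppm HOCl: 2.49 / 0.5 = 4.98 ppm.
FC to add: 4.98 − 0 = 4.98 mg/L as Cl₂.
Cl₂ equivalent: 4.98 mg/L × 18,500 L = 92.13 g.
Product at 9.2% available Cl: 92.13 / 0.092 = 1001 g.
Volume: 1001 g ÷ 1.13 g/mL = 886.2 mL.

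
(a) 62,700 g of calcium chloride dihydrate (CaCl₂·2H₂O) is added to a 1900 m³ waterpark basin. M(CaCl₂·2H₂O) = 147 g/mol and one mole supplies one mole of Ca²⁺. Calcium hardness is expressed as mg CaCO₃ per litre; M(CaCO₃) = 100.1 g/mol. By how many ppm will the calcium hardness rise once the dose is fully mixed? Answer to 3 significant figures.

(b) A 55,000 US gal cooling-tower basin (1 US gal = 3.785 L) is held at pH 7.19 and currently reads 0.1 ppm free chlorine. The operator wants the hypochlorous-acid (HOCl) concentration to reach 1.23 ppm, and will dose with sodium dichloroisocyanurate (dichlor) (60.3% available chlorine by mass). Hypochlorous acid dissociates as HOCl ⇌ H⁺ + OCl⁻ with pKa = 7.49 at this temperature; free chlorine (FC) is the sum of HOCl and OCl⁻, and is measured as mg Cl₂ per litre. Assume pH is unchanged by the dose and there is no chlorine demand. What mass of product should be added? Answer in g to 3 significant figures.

(a) 22.5 ppm; (b) 603 g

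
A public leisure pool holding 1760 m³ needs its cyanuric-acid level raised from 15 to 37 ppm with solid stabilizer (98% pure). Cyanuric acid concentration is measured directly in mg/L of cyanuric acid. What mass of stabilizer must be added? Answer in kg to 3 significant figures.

Volume: 1760 m³ = 1,760,000 L.
CYA to add: (37 − 15) = 22 mg/L × 1,760,000 L = 38,720 g cyanuric acid.
At 98% purity: 38,720 / 0.98 = 39,510 g product.

39.5 kg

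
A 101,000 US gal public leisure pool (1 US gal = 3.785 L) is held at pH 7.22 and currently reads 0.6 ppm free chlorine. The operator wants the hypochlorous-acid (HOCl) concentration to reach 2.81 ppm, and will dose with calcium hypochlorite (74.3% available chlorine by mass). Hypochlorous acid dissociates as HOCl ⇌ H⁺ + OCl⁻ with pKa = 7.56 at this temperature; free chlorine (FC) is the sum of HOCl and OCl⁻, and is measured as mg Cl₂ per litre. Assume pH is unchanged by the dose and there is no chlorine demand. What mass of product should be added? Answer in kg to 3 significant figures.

1.80 kg

Volume: 101,000 US gal × 3.785 L/gal = 382,285 L.
[OCl⁻]/[HOCl] = 10^(pH − pKa) = 10^(7.22 − 7.56) = 0.4571; fraction as HOCl = 1/(1 + 0.4571) = 0.6863.
Free chlorine required for 2.81 ppm HOCl: 2.81 / 0.6863 = 4.094 ppm.
FC to add: 4.094 − 0.6 = 3.494 mg/L as Cl₂.
Cl₂ equivalent: 3.494 mg/L × 382,285 L = 1336 g.
Product at 74.3% available Cl: 1336 / 0.743 = 1798 g.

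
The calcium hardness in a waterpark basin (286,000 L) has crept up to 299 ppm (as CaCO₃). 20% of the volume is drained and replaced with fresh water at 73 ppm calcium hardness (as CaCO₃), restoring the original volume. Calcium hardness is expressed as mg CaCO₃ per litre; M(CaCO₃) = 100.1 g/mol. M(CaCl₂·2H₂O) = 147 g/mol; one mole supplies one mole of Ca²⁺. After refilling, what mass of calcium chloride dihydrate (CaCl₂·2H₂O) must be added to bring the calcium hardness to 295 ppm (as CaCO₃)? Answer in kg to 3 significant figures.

After draining 20% and refilling: 299 × 0.80 + 73 × 0.20 = 253.8 ppm.
Deficit to target: 295 − 253.8 = 41.2 mg/L.
As CaCO₃: 41.2 mg/L × 286,000 L = 11,780 g; ÷ 100.1 = 117.7 mol Ca²⁺.
Mass: 117.7 × 147 = 17,300 g.

17.3 kg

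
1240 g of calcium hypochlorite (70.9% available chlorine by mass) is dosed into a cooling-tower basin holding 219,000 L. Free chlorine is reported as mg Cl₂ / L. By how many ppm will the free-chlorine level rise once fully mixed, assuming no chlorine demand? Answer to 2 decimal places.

Available chlorine delivered: 1240 g × 0.709 = 879.2 g as Cl₂.
Concentration rise: 879.2 g / 219,000 L = 4.014 mg/L = 4.01 ppm.

4.01 ppm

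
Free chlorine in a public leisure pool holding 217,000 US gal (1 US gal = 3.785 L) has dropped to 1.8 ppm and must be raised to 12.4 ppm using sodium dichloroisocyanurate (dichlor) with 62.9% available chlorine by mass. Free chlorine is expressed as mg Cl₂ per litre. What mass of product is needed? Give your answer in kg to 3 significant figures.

Volume: 217,000 US gal × 3.785 L/gal = 821,345 L.
Chlorine deficit: 12.4 − 1.8 = 10.6 ppm = 10.6 mg/L as Cl₂.
Cl₂ equivalent needed: 10.6 mg/L × 821,345 L = 8,706,000 mg = 8706 g.
Product at 62.9% available chlorine: 8706 / 0.629 = 13,840 g.

13.8 kg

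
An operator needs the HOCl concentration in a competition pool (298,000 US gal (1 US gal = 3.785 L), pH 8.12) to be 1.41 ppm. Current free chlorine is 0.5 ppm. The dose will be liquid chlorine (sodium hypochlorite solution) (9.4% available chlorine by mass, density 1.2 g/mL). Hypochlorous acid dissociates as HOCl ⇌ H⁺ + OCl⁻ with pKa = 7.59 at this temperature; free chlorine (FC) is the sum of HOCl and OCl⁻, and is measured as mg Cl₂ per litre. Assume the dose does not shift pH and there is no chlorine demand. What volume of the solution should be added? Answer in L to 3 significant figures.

56.9 L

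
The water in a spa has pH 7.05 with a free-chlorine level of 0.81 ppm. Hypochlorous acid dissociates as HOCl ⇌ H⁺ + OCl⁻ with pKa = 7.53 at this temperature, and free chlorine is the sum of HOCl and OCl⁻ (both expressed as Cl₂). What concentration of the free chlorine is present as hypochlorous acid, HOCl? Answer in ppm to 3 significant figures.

0.609 ppm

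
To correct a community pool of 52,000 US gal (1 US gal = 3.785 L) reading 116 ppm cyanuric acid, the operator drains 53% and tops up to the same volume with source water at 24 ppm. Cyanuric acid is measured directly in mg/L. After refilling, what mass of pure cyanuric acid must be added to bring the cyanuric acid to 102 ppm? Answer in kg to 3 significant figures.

6.84 kg

Volume: 52,000 US gal × 3.785 L/gal = 196,820 L.
After draining 53% and refilling: 116 × 0.47 + 24 × 0.53 = 67.24 ppm.
Deficit to target: 102 − 67.24 = 34.76 mg/L.
Mass: 34.76 mg/L × 196,820 L = 6841 g cyanuric acid.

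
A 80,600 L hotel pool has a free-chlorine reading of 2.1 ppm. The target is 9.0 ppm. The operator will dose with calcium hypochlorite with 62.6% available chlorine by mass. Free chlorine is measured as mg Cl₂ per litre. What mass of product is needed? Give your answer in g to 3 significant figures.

888 g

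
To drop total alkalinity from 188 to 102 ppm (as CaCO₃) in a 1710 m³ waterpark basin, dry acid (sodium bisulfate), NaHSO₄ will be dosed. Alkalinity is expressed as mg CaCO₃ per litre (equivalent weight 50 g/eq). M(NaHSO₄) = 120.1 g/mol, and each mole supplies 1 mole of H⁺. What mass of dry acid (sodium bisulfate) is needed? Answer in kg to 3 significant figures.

353 kg

Volume: 1710 m³ = 1,710,000 L.
Alkalinity to neutralize: (188 − 102) = 86 mg/L as CaCO₃ × 1,710,000 L = 147,100 g as CaCO₃.
Equivalents of H⁺ required: 147,100 ÷ 50 g/eq = 2941 eq = 2941 mol NaHSO₄.
Mass of NaHSO₄: 2941 × 120.1 = 353,200 g.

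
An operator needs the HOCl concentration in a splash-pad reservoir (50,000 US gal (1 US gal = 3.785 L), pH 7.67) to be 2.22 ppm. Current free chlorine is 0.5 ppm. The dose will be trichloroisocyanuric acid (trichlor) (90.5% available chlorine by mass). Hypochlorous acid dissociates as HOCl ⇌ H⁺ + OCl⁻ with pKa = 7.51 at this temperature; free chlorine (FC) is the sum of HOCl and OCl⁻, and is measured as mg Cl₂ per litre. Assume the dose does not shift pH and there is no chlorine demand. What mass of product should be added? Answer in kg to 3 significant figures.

1.03 kg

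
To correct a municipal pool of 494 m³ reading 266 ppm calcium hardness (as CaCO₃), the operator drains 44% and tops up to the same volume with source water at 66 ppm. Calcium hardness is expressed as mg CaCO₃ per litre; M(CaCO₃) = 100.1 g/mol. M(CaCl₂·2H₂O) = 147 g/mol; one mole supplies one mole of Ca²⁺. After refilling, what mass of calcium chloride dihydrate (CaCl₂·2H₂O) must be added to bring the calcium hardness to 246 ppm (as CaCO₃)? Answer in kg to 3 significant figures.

49.3 kg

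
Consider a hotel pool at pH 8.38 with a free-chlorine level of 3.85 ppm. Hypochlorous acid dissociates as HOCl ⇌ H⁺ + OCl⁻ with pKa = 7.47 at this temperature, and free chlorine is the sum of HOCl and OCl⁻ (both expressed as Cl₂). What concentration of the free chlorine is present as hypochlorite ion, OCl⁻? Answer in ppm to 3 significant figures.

3.43 ppm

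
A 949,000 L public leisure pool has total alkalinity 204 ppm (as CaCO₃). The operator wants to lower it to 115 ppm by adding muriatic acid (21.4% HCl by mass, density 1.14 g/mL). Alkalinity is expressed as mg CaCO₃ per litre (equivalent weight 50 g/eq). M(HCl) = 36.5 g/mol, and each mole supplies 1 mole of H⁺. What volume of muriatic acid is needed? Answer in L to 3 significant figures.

253 L

Alkalinity to neutralize: (204 − 115) = 89 mg/L as CaCO₃ × 949,000 L = 84,460 g as CaCO₃.
Equivalents of H⁺ required: 84,460 ÷ 50 g/eq = 1689 eq = 1689 mol HCl.
Mass of HCl: 1689 × 36.5 = 61,660 g.
Mass of 21.4% solution: 61,660 / 0.214 = 288,100 g.
Volume: 288,100 g ÷ 1.14 g/mL = 252,700 mL.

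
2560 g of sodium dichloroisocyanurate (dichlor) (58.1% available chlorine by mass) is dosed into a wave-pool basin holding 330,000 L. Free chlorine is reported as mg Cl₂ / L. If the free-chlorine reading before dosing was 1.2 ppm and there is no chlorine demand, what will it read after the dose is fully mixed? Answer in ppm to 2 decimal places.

5.71 ppm

Available chlorine delivered: 2560 g × 0.581 = 1487 g as Cl₂.
Concentration rise: 1487 g / 330,000 L = 4.507 mg/L = 4.51 ppm.
Final FC: 1.2 + 4.51 = 5.71 ppm.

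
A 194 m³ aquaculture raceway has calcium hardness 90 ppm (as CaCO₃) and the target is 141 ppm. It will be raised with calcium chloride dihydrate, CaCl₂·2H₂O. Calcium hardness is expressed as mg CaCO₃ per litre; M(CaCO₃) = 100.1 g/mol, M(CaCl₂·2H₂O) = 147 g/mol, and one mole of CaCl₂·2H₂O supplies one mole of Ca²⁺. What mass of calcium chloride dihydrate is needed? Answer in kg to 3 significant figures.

14.5 kg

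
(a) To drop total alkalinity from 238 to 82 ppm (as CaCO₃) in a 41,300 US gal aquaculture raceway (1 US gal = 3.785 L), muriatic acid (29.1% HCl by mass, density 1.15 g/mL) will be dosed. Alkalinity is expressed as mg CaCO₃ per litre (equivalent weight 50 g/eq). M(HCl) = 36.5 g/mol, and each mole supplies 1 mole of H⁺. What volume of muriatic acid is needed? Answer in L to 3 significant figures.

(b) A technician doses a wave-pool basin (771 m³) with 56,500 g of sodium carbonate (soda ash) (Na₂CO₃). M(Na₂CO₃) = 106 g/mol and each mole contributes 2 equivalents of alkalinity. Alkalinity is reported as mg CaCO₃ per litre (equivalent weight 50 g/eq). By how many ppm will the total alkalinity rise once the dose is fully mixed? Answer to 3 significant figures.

(a) Volume: 41,300 US gal × 3.785 L/gal = 156,320 L.
(a) Alkalinity to neutralize: (238 − 82) = 156 mg/L as CaCO₃ × 156,320 L = 24,390 g as CaCO₃.
(a) Equivalents of H⁺ required: 24,390 ÷ 50 g/eq = 487.7 eq = 487.7 mol HCl.
(a) Mass of HCl: 487.7 × 36.5 = 17,800 g.
(a) Mass of 29.1% solution: 17,800 / 0.291 = 61,170 g.
(a) Volume: 61,170 g ÷ 1.15 g/mL = 53,200 mL.

(b) Volume: 771 m³ = 771,000 L.
(b) Moles of Na₂CO₃: 56,500 g ÷ 106 g/mol = 533 mol → 1066 eq of alkalinity.
(b) As CaCO₃: 1066 eq × 50 g/eq = 53,300 g.
(b) Rise: 53,300 g / 771,000 L × 1000 = 69.13 mg/L.

(a) 53.2 L; (b) 69.1 ppm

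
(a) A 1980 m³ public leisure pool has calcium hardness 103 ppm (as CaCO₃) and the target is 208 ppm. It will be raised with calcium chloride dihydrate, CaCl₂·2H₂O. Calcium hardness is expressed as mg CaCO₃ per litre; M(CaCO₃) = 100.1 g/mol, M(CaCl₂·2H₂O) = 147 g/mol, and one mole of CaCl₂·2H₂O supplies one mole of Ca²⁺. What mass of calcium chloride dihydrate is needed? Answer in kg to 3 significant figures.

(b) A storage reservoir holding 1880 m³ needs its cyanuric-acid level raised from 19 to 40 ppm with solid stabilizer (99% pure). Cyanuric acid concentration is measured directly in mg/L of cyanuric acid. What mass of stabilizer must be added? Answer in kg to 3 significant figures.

(a) 305 kg; (b) 39.9 kg

(a) Volume: 1980 m³ = 1,980,000 L.
(a) Hardness to add: (208 − 103) = 105 mg/L as CaCO₃ × 1,980,000 L = 207,900 g as CaCO₃.
(a) Moles of Ca²⁺ (1 mol Ca²⁺ ≡ 1 mol CaCO₃): 207,900 / 100.1 g/mol = 2077 mol.
(a) Mass of CaCl₂·2H₂O: 2077 × 147 = 305,300 g.

(b) Volume: 1880 m³ = 1,880,000 L.
(b) CYA to add: (40 − 19) = 21 mg/L × 1,880,000 L = 39,480 g cyanuric acid.
(b) At 99% purity: 39,480 / 0.99 = 39,880 g product.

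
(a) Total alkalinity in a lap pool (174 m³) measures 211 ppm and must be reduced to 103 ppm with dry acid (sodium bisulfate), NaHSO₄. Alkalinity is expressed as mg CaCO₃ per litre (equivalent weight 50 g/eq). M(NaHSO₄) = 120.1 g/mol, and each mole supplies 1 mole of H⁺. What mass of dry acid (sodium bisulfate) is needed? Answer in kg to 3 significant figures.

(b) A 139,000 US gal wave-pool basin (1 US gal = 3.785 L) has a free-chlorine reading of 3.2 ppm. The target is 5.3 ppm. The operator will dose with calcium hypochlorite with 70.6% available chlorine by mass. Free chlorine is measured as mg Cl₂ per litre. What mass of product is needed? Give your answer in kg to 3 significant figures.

(a) 45.1 kg; (b) 1.56 kg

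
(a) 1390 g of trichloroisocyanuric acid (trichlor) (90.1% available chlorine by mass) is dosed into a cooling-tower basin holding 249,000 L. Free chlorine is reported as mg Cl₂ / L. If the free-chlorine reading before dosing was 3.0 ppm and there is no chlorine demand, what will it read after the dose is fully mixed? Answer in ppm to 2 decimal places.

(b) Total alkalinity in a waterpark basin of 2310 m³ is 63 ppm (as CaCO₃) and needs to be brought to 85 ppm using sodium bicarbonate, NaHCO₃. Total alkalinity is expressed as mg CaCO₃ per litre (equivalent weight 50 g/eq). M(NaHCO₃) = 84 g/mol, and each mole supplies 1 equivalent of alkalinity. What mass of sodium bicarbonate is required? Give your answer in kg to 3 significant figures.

(a) 8.03 ppm; (b) 85.4 kg

(a) Available chlorine delivered: 1390 g × 0.901 = 1252 g as Cl₂.
(a) Concentration rise: 1252 g / 249,000 L = 5.03 mg/L = 5.03 ppm.
(a) Final FC: 3.0 + 5.03 = 8.03 ppm.

(b) Volume: 2310 m³ = 2,310,000 L.
(b) Alkalinity to add: (85 − 63) = 22 mg/L as CaCO₃ × 2,310,000 L = 50,820 g as CaCO₃.
(b) Equivalents: 50,820 g ÷ 50 g/eq = 1016 eq.
(b) NaHCO₃ supplies 1 eq per mole → 1016 mol.
(b) Mass: 1016 mol × 84 g/mol = 85,380 g.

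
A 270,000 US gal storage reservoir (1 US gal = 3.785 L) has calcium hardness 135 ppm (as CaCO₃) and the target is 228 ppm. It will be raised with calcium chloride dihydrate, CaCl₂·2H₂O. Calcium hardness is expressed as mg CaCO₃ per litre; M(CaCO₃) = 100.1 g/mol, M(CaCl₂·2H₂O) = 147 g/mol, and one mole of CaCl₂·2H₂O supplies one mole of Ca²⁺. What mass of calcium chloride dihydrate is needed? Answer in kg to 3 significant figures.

140 kg

Volume: 270,000 US gal × 3.785 L/gal = 1,021,950 L.
Hardness to add: (228 − 135) = 93 mg/L as CaCO₃ × 1,021,950 L = 95,040 g as CaCO₃.
Moles of Ca²⁺ (1 mol Ca²⁺ ≡ 1 mol CaCO₃): 95,040 / 100.1 g/mol = 949.5 mol.
Mass of CaCl₂·2H₂O: 949.5 × 147 = 139,600 g.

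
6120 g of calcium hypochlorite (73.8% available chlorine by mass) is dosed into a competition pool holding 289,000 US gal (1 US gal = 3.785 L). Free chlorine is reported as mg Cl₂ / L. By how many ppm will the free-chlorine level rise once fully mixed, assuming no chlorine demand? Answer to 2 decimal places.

Volume: 289,000 US gal × 3.785 L/gal = 1,093,865 L.
Available chlorine delivered: 6120 g × 0.738 = 4517 g as Cl₂.
Concentration rise: 4517 g / 1,093,865 L = 4.129 mg/L = 4.13 ppm.

4.13 ppm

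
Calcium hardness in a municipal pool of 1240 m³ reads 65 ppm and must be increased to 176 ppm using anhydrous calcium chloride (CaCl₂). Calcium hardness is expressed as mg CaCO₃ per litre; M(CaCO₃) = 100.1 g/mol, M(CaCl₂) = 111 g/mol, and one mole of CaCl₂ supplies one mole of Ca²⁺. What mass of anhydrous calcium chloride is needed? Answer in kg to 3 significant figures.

Volume: 1240 m³ = 1,240,000 L.
Hardness to add: (176 − 65) = 111 mg/L as CaCO₃ × 1,240,000 L = 137,600 g as CaCO₃.
Moles of Ca²⁺ (1 mol Ca²⁺ ≡ 1 mol CaCO₃): 137,600 / 100.1 g/mol = 1375 mol.
Mass of CaCl₂: 1375 × 111 = 152,600 g.

153 kg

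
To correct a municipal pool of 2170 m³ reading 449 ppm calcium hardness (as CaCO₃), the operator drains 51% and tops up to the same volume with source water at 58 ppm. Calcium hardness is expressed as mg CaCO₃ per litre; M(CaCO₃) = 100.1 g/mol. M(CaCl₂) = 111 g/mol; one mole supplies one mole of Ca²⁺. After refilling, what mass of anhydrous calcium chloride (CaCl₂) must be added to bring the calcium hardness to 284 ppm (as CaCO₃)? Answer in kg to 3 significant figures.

Volume: 2170 m³ = 2,170,000 L.
After draining 51% and refilling: 449 × 0.49 + 58 × 0.51 = 249.59 ppm.
Deficit to target: 284 − 249.59 = 34.41 mg/L.
As CaCO₃: 34.41 mg/L × 2,170,000 L = 74,670 g; ÷ 100.1 = 746 mol Ca²⁺.
Mass: 746 × 111 = 82,800 g.

82.8 kg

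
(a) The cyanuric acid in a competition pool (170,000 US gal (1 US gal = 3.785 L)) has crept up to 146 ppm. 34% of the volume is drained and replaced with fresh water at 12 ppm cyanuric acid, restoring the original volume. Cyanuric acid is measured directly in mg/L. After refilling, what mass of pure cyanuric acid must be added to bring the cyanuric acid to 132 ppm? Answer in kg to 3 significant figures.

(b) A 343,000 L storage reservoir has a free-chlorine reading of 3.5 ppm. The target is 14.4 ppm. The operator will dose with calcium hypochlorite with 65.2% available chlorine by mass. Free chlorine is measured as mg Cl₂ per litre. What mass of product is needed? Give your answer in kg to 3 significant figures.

(a) 20.3 kg; (b) 5.73 kg

(a) Volume: 170,000 US gal × 3.785 L/gal = 643,450 L.
(a) After draining 34% and refilling: 146 × 0.66 + 12 × 0.34 = 100.44 ppm.
(a) Deficit to target: 132 − 100.44 = 31.56 mg/L.
(a) Mass: 31.56 mg/L × 643,450 L = 20,310 g cyanuric acid.

(b) Chlorine deficit: 14.4 − 3.5 = 10.9 ppm = 10.9 mg/L as Cl₂.
(b) Cl₂ equivalent needed: 10.9 mg/L × 343,000 L = 3,739,000 mg = 3739 g.
(b) Product at 65.2% available chlorine: 3739 / 0.652 = 5734 g.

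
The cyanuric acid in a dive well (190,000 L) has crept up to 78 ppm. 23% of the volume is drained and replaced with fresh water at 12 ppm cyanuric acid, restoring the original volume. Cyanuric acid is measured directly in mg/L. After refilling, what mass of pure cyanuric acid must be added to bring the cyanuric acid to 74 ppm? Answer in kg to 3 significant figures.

2.12 kg

After draining 23% and refilling: 78 × 0.77 + 12 × 0.23 = 62.82 ppm.
Deficit to target: 74 − 62.82 = 11.18 mg/L.
Mass: 11.18 mg/L × 190,000 L = 2124 g cyanuric acid.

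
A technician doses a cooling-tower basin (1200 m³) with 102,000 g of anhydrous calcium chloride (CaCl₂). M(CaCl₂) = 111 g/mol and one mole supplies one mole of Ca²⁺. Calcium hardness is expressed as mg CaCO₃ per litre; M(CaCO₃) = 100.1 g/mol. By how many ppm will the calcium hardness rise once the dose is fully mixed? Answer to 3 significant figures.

76.7 ppm

Volume: 1200 m³ = 1,200,000 L.
Moles of Ca²⁺: 102,000 g ÷ 111 g/mol = 918.9 mol.
As CaCO₃: 918.9 mol × 100.1 g/mol = 91,980 g.
Rise: 91,980 g / 1,200,000 L × 1000 = 76.65 mg/L.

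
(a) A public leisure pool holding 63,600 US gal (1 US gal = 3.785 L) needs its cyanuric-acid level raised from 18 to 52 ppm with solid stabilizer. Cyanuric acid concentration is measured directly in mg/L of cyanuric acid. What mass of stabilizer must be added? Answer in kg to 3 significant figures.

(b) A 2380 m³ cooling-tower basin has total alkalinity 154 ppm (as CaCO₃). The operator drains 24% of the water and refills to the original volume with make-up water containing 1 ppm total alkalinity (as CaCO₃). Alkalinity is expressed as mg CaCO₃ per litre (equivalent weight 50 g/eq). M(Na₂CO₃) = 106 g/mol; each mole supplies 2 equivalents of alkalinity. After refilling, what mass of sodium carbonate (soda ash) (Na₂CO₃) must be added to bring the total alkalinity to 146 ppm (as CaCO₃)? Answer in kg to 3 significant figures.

(a) Volume: 63,600 US gal × 3.785 L/gal = 240,726 L.
(a) CYA to add: (52 − 18) = 34 mg/L × 240,726 L = 8185 g cyanuric acid.

(b) Volume: 2380 m³ = 2,380,000 L.
(b) After draining 24% and refilling: 154 × 0.76 + 1 × 0.24 = 117.28 ppm.
(b) Deficit to target: 146 − 117.28 = 28.72 mg/L.
(b) As CaCO₃: 28.72 mg/L × 2,380,000 L = 68,350 g; ÷ 50 g/eq ÷ 2 = 683.5 mol Na₂CO₃.
(b) Mass: 683.5 × 106 = 72,450 g.

(a) 8.18 kg; (b) 72.5 kg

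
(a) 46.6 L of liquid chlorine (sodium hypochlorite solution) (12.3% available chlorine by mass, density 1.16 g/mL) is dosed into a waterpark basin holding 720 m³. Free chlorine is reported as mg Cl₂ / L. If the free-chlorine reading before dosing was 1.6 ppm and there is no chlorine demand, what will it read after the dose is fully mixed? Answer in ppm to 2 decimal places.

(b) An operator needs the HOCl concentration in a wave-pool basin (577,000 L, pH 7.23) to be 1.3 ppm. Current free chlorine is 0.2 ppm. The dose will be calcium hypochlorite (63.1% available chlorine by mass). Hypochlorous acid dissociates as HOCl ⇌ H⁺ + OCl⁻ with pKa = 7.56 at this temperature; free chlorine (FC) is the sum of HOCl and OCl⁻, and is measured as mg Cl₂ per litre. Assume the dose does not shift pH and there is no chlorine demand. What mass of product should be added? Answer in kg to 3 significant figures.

(a) Volume: 720 m³ = 720,000 L.
(a) Mass of solution: 46.6 L × 1000 mL/L × 1.16 g/mL = 54,060 g.
(a) Available chlorine delivered: 54,060 g × 0.123 = 6649 g as Cl₂.
(a) Concentration rise: 6649 g / 720,000 L = 9.235 mg/L = 9.23 ppm.
(a) Final FC: 1.6 + 9.23 = 10.83 ppm.

(b) [OCl⁻]/[HOCl] = 10^(pH − pKa) = 10^(7.23 − 7.56) = 0.4677; fraction as HOCl = 1/(1 + 0.4677) = 0.6813.
(b) Free chlorine required for 1.3 ppm HOCl: 1.3 / 0.6813 = 1.908 ppm.
(b) FC to add: 1.908 − 0.2 = 1.708 mg/L as Cl₂.
(b) Cl₂ equivalent: 1.708 mg/L × 577,000 L = 985.5 g.
(b) Product at 63.1% available Cl: 985.5 / 0.631 = 1562 g.

(a) 10.83 ppm; (b) 1.56 kg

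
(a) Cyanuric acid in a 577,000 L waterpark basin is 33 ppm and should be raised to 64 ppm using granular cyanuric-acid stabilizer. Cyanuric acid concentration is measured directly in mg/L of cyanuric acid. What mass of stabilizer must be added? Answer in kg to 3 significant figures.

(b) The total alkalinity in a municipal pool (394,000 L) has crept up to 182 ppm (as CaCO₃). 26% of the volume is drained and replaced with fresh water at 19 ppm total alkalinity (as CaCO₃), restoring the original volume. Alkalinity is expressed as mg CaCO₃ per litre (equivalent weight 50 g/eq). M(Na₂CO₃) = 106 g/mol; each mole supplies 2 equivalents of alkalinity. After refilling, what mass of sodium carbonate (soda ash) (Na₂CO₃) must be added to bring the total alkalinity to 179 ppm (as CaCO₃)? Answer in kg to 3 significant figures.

(a) CYA to add: (64 − 33) = 31 mg/L × 577,000 L = 17,890 g cyanuric acid.

(b) After draining 26% and refilling: 182 × 0.74 + 19 × 0.26 = 139.62 ppm.
(b) Deficit to target: 179 − 139.62 = 39.38 mg/L.
(b) As CaCO₃: 39.38 mg/L × 394,000 L = 15,520 g; ÷ 50 g/eq ÷ 2 = 155.2 mol Na₂CO₃.
(b) Mass: 155.2 × 106 = 16,450 g.

(a) 17.9 kg; (b) 16.4 kg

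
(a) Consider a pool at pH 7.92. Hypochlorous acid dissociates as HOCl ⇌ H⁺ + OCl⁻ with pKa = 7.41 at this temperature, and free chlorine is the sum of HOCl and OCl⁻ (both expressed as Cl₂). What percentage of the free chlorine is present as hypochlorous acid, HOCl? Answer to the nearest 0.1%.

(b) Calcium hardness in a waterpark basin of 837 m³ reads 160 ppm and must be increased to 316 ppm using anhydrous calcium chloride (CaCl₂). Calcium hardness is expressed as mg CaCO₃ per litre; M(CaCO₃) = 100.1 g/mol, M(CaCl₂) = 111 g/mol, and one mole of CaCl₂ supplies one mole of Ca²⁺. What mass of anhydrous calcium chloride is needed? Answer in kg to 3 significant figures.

(a) 23.6%; (b) 145 kg

(a) [OCl⁻]/[HOCl] = 10^(pH − pKa) = 10^(7.92 − 7.41) = 10^0.51 = 3.236.
(a) Fraction as HOCl = 1 / (1 + 3.236) = 0.2361.

(b) Volume: 837 m³ = 837,000 L.
(b) Hardness to add: (316 − 160) = 156 mg/L as CaCO₃ × 837,000 L = 130,600 g as CaCO₃.
(b) Moles of Ca²⁺ (1 mol Ca²⁺ ≡ 1 mol CaCO₃): 130,600 / 100.1 g/mol = 1304 mol.
(b) Mass of CaCl₂: 1304 × 111 = 144,800 g.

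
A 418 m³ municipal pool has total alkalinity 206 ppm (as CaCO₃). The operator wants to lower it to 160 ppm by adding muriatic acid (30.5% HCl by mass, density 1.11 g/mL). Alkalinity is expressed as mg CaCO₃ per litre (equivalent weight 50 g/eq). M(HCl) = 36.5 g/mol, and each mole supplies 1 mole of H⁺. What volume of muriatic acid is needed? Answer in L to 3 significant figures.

41.5 L

Volume: 418 m³ = 418,000 L.
Alkalinity to neutralize: (206 − 160) = 46 mg/L as CaCO₃ × 418,000 L = 19,230 g as CaCO₃.
Equivalents of H⁺ required: 19,230 ÷ 50 g/eq = 384.6 eq = 384.6 mol HCl.
Mass of HCl: 384.6 × 36.5 = 14,040 g.
Mass of 30.5% solution: 14,040 / 0.305 = 46,020 g.
Volume: 46,020 g ÷ 1.11 g/mL = 41,460 mL.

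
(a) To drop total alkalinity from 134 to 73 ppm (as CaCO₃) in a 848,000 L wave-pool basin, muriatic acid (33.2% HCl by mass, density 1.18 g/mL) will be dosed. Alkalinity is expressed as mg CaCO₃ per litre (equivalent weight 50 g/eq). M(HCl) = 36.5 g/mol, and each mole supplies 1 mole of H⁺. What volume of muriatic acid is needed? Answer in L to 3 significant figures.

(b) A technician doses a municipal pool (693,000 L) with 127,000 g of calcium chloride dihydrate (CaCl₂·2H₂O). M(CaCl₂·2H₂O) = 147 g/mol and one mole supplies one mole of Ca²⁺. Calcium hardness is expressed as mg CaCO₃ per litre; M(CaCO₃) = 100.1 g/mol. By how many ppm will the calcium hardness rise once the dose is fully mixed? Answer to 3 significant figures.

(a) Alkalinity to neutralize: (134 − 73) = 61 mg/L as CaCO₃ × 848,000 L = 51,730 g as CaCO₃.
(a) Equivalents of H⁺ required: 51,730 ÷ 50 g/eq = 1035 eq = 1035 mol HCl.
(a) Mass of HCl: 1035 × 36.5 = 37,760 g.
(a) Mass of 33.2% solution: 37,760 / 0.332 = 113,700 g.
(a) Volume: 113,700 g ÷ 1.18 g/mL = 96,390 mL.

(b) Moles of Ca²⁺: 127,000 g ÷ 147 g/mol = 863.9 mol.
(b) As CaCO₃: 863.9 mol × 100.1 g/mol = 86,480 g.
(b) Rise: 86,480 g / 693,000 L × 1000 = 124.8 mg/L.

(a) 96.4 L; (b) 125 ppm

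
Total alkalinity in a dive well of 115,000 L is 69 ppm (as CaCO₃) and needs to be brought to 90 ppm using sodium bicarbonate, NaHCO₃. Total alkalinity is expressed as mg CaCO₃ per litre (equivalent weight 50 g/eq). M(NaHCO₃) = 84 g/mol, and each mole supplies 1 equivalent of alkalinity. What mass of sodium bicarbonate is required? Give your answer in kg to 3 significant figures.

4.06 kg

Alkalinity to add: (90 − 69) = 21 mg/L as CaCO₃ × 115,000 L = 2415 g as CaCO₃.
Equivalents: 2415 g ÷ 50 g/eq = 48.3 eq.
NaHCO₃ supplies 1 eq per mole → 48.3 mol.
Mass: 48.3 mol × 84 g/mol = 4057 g.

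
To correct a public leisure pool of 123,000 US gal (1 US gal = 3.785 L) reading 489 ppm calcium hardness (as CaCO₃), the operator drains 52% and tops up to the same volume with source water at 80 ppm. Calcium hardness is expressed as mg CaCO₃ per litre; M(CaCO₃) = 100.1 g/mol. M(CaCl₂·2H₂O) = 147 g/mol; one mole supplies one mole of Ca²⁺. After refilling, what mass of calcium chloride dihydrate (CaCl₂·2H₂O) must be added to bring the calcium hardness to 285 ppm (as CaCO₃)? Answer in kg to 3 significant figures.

5.93 kg

Volume: 123,000 US gal × 3.785 L/gal = 465,555 L.
After draining 52% and refilling: 489 × 0.48 + 80 × 0.52 = 276.32 ppm.
Deficit to target: 285 − 276.32 = 8.68 mg/L.
As CaCO₃: 8.68 mg/L × 465,555 L = 4041 g; ÷ 100.1 = 40.37 mol Ca²⁺.
Mass: 40.37 × 147 = 5934 g.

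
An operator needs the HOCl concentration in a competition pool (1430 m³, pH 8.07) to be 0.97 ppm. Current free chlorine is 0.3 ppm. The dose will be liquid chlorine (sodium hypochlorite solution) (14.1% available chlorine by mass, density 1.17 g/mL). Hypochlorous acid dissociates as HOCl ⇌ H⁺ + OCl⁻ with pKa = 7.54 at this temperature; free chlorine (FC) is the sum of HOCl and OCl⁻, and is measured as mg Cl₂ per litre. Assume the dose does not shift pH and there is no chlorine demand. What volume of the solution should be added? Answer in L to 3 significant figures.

Volume: 1430 m³ = 1,430,000 L.
[OCl⁻]/[HOCl] = 10^(pH − pKa) = 10^(8.07 − 7.54) = 3.388; fraction as HOCl = 1/(1 + 3.388) = 0.2279.
Free chlorine required for 0.97 ppm HOCl: 0.97 / 0.2279 = 4.257 ppm.
FC to add: 4.257 − 0.3 = 3.957 mg/L as Cl₂.
Cl₂ equivalent: 3.957 mg/L × 1,430,000 L = 5658 g.
Product at 14.1% available Cl: 5658 / 0.141 = 40,130 g.
Volume: 40,130 g ÷ 1.17 g/mL = 34,300 mL.

34.3 L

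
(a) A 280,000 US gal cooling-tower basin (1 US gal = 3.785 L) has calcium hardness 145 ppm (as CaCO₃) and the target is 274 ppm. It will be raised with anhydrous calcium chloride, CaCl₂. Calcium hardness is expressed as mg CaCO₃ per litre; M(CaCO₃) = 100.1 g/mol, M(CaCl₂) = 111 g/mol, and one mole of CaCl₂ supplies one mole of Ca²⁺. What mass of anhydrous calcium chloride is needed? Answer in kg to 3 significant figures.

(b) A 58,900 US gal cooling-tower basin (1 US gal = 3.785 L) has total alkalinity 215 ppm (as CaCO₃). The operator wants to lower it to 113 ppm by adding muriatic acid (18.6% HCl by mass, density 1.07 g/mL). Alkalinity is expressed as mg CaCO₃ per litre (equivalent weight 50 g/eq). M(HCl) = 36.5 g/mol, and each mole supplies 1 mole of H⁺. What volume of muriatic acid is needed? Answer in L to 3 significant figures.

(a) 152 kg; (b) 83.4 L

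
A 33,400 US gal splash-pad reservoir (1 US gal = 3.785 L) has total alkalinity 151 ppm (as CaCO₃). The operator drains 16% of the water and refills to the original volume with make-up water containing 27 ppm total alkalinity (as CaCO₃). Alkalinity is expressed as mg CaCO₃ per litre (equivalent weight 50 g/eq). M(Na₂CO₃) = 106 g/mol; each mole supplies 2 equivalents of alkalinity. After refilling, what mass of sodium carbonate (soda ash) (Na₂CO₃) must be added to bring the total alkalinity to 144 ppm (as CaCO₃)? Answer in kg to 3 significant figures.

Volume: 33,400 US gal × 3.785 L/gal = 126,419 L.
After draining 16% and refilling: 151 × 0.84 + 27 × 0.16 = 131.16 ppm.
Deficit to target: 144 − 131.16 = 12.84 mg/L.
As CaCO₃: 12.84 mg/L × 126,419 L = 1623 g; ÷ 50 g/eq ÷ 2 = 16.23 mol Na₂CO₃.
Mass: 16.23 × 106 = 1721 g.

1.72 kg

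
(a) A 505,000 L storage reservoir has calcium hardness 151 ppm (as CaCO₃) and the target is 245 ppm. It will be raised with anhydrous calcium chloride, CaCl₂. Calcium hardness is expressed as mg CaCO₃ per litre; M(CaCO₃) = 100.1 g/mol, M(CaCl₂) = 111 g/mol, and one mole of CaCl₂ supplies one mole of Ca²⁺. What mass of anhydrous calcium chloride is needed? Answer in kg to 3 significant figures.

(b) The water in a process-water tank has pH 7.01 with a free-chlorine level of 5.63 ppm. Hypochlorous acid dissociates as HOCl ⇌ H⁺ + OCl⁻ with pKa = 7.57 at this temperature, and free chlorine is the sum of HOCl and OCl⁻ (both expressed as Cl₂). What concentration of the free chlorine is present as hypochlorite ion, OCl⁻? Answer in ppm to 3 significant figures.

(a) Hardness to add: (245 − 151) = 94 mg/L as CaCO₃ × 505,000 L = 47,470 g as CaCO₃.
(a) Moles of Ca²⁺ (1 mol Ca²⁺ ≡ 1 mol CaCO₃): 47,470 / 100.1 g/mol = 474.2 mol.
(a) Mass of CaCl₂: 474.2 × 111 = 52,640 g.

(b) [OCl⁻]/[HOCl] = 10^(pH − pKa) = 10^(7.01 − 7.57) = 10^-0.56 = 0.2754.
(b) Fraction as HOCl = 1 / (1 + 0.2754) = 0.7841.
(b) OCl⁻ = (1 − 0.7841) × 5.63 ppm = 1.216 ppm.

(a) 52.6 kg; (b) 1.22 ppm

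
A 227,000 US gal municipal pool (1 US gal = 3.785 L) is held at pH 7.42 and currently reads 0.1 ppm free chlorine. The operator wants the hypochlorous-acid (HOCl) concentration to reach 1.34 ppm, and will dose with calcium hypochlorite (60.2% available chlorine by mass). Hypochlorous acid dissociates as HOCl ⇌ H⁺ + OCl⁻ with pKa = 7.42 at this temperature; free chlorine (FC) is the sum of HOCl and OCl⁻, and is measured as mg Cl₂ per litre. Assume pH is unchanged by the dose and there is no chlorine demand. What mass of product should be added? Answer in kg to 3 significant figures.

3.68 kg

Volume: 227,000 US gal × 3.785 L/gal = 859,195 L.
[OCl⁻]/[HOCl] = 10^(pH − pKa) = 10^(7.42 − 7.42) = 1; fraction as HOCl = 1/(1 + 1) = 0.5.
Free chlorine required for 1.34 ppm HOCl: 1.34 / 0.5 = 2.68 ppm.
FC to add: 2.68 − 0.1 = 2.58 mg/L as Cl₂.
Cl₂ equivalent: 2.58 mg/L × 859,195 L = 2217 g.
Product at 60.2% available Cl: 2217 / 0.602 = 3682 g.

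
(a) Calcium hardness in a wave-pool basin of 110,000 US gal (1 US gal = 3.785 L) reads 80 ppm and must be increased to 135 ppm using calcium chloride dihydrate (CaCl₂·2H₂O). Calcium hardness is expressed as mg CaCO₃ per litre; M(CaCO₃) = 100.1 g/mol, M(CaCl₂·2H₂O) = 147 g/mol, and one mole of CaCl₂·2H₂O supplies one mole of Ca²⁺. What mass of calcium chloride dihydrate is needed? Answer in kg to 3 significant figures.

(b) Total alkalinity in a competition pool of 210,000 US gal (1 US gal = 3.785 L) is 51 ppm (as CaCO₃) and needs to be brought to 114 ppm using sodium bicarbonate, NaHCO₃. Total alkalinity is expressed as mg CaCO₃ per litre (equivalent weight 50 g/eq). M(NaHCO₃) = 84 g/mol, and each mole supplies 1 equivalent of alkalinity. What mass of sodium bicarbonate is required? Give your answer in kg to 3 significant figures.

(a) 33.6 kg; (b) 84.1 kg

(a) Volume: 110,000 US gal × 3.785 L/gal = 416,350 L.
(a) Hardness to add: (135 − 80) = 55 mg/L as CaCO₃ × 416,350 L = 22,900 g as CaCO₃.
(a) Moles of Ca²⁺ (1 mol Ca²⁺ ≡ 1 mol CaCO₃): 22,900 / 100.1 g/mol = 228.8 mol.
(a) Mass of CaCl₂·2H₂O: 228.8 × 147 = 33,630 g.

(b) Volume: 210,000 US gal × 3.785 L/gal = 794,850 L.
(b) Alkalinity to add: (114 − 51) = 63 mg/L as CaCO₃ × 794,850 L = 50,080 g as CaCO₃.
(b) Equivalents: 50,080 g ÷ 50 g/eq = 1002 eq.
(b) NaHCO₃ supplies 1 eq per mole → 1002 mol.
(b) Mass: 1002 mol × 84 g/mol = 84,130 g.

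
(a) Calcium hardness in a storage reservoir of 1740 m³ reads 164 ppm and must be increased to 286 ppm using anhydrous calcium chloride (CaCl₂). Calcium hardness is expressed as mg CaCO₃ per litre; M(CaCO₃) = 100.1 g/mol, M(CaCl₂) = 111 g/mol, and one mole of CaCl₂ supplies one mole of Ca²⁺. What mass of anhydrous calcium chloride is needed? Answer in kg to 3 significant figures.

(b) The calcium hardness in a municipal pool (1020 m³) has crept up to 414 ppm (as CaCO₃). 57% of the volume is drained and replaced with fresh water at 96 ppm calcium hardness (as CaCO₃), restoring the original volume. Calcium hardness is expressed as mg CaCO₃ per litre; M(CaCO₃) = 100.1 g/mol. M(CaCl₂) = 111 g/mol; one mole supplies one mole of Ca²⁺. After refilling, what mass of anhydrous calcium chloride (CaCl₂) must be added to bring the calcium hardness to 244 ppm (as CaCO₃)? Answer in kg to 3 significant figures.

(a) Volume: 1740 m³ = 1,740,000 L.
(a) Hardness to add: (286 − 164) = 122 mg/L as CaCO₃ × 1,740,000 L = 212,300 g as CaCO₃.
(a) Moles of Ca²⁺ (1 mol Ca²⁺ ≡ 1 mol CaCO₃): 212,300 / 100.1 g/mol = 2121 mol.
(a) Mass of CaCl₂: 2121 × 111 = 235,400 g.

(b) Volume: 1020 m³ = 1,020,000 L.
(b) After draining 57% and refilling: 414 × 0.43 + 96 × 0.57 = 232.74 ppm.
(b) Deficit to target: 244 − 232.74 = 11.26 mg/L.
(b) As CaCO₃: 11.26 mg/L × 1,020,000 L = 11,490 g; ÷ 100.1 = 114.7 mol Ca²⁺.
(b) Mass: 114.7 × 111 = 12,740 g.

(a) 235 kg; (b) 12.7 kg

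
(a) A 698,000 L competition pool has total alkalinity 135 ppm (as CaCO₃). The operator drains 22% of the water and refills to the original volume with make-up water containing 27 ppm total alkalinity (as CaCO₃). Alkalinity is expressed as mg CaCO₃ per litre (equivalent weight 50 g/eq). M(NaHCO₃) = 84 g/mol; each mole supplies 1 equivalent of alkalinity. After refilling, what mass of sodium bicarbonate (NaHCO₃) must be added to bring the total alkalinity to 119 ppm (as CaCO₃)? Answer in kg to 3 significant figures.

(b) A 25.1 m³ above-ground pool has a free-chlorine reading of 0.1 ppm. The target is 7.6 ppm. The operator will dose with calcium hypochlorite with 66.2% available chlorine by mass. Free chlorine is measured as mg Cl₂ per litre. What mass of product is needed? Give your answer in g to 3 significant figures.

(a) After draining 22% and refilling: 135 × 0.78 + 27 × 0.22 = 111.24 ppm.
(a) Deficit to target: 119 − 111.24 = 7.76 mg/L.
(a) As CaCO₃: 7.76 mg/L × 698,000 L = 5416 g; ÷ 50 g/eq ÷ 1 = 108.3 mol NaHCO₃.
(a) Mass: 108.3 × 84 = 9100 g.

(b) Volume: 25.1 m³ = 25,100 L.
(b) Chlorine deficit: 7.6 − 0.1 = 7.5 ppm = 7.5 mg/L as Cl₂.
(b) Cl₂ equivalent needed: 7.5 mg/L × 25,100 L = 188,200 mg = 188.2 g.
(b) Product at 66.2% available chlorine: 188.2 / 0.662 = 284.4 g.

(a) 9.10 kg; (b) 284 g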